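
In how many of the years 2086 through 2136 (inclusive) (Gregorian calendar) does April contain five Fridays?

16

April has 30 days; it has five Fridays when Friday falls among the first (month-length − 28) days — i.e. when April 1 is one of Friday/Thursday.
April 1 by year: 2086:Mon 2087:Tue 2088:Thu✓ 2089:Fri✓ 2090:Sat 2091:Sun 2092:Tue 2093:Wed 2094:Thu✓ 2095:Fri✓ 2096:Sun 2097:Mon 2098:Tue 2099:Wed 2100:Thu✓ …(21 more)… 2122:Wed 2123:Thu✓ 2124:Sat 2125:Sun 2126:Mon 2127:Tue 2128:Thu✓ 2129:Fri✓ 2130:Sat 2131:Sun 2132:Tue 2133:Wed 2134:Thu✓ 2135:Fri✓ 2136:Sun
Years with five Fridays: 2088, 2089, 2094, 2095, 2100, 2101, 2106, 2107, 2112, 2117, 2118, 2123, 2128, 2129, 2134, 2135 → 16.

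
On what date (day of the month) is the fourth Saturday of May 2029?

26

May 1, 2029 is a Tuesday, so the first Saturday is the 5th.
The fourth Saturday is 5 + 21 = 26.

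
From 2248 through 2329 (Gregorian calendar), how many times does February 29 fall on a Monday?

Leap years in 2248–2329: 20 of them.
Feb 29 weekday advances by 5 (mod 7) from one leap year to the next four years later (or differs when a century non-leap intervenes).
Leap-day weekdays: 2248:Tue 2252:Sun 2256:Fri 2260:Wed 2264:Mon✓ 2268:Sat 2272:Thu 2276:Tue 2280:Sun 2284:Fri 2288:Wed 2292:Mon✓ 2296:Sat 2304:Mon✓ 2308:Sat 2312:Thu 2316:Tue 2320:Sun 2324:Fri 2328:Wed
Monday: 2264, 2292, 2304 → 3.

3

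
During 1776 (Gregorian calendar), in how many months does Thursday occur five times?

4

A month of length L has five Thursdays iff its first Thursday is on day ≤ L−28 (so day 1–3 in a 31-day month, 1–2 in a 30-day month, day 1 in a leap February).
Checking each month of 1776: Jan starts Mon (31d); Feb starts Thu (29d) ✓; Mar starts Fri (31d); Apr starts Mon (30d); May starts Wed (31d) ✓; Jun starts Sat (30d); Jul starts Mon (31d); Aug starts Thu (31d) ✓; Sep starts Sun (30d); Oct starts Tue (31d) ✓; Nov starts Fri (30d); Dec starts Sun (31d).
Five-Thursday months: February, May, August, October → 4.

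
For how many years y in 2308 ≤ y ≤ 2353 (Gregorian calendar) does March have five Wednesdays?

20

March has 31 days; it has five Wednesdays when Wednesday falls among the first (month-length − 28) days — i.e. when March 1 is one of Wednesday/Tuesday/Monday.
March 1 by year: 2308:Sun 2309:Mon✓ 2310:Tue✓ 2311:Wed✓ 2312:Fri 2313:Sat 2314:Sun 2315:Mon✓ 2316:Wed✓ 2317:Thu 2318:Fri 2319:Sat 2320:Mon✓ 2321:Tue✓ 2322:Wed✓ …(16 more)… 2339:Wed✓ 2340:Fri 2341:Sat 2342:Sun 2343:Mon✓ 2344:Wed✓ 2345:Thu 2346:Fri 2347:Sat 2348:Mon✓ 2349:Tue✓ 2350:Wed✓ 2351:Thu 2352:Sat 2353:Sun
Years with five Wednesdays: 2309, 2310, 2311, 2315, 2316, 2320, 2321, 2322, 2326, 2327, 2332, 2333, 2337, 2338, 2339, 2343, 2344, 2348, 2349, 2350 → 20.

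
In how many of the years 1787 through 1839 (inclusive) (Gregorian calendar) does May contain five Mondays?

20

May has 31 days; it has five Mondays when Monday falls among the first (month-length − 28) days — i.e. when May 1 is one of Monday/Sunday/Saturday.
May 1 by year: 1787:Tue 1788:Thu 1789:Fri 1790:Sat✓ 1791:Sun✓ 1792:Tue 1793:Wed 1794:Thu 1795:Fri 1796:Sun✓ 1797:Mon✓ 1798:Tue 1799:Wed 1800:Thu 1801:Fri …(23 more)… 1825:Sun✓ 1826:Mon✓ 1827:Tue 1828:Thu 1829:Fri 1830:Sat✓ 1831:Sun✓ 1832:Tue 1833:Wed 1834:Thu 1835:Fri 1836:Sun✓ 1837:Mon✓ 1838:Tue 1839:Wed
Years with five Mondays: 1790, 1791, 1796, 1797, 1802, 1803, 1808, 1809, 1813, 1814, 1815, 1819, 1820, 1824, 1825, 1826, 1830, 1831, 1836, 1837 → 20.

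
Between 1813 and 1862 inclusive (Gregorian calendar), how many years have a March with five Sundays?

21

March has 31 days; it has five Sundays when Sunday falls among the first (month-length − 28) days — i.e. when March 1 is one of Sunday/Saturday/Friday.
March 1 by year: 1813:Mon 1814:Tue 1815:Wed 1816:Fri✓ 1817:Sat✓ 1818:Sun✓ 1819:Mon 1820:Wed 1821:Thu 1822:Fri✓ 1823:Sat✓ 1824:Mon 1825:Tue 1826:Wed 1827:Thu …(20 more)… 1848:Wed 1849:Thu 1850:Fri✓ 1851:Sat✓ 1852:Mon 1853:Tue 1854:Wed 1855:Thu 1856:Sat✓ 1857:Sun✓ 1858:Mon 1859:Tue 1860:Thu 1861:Fri✓ 1862:Sat✓
Years with five Sundays: 1816, 1817, 1818, 1822, 1823, 1828, 1829, 1833, 1834, 1835, 1839, 1840, 1844, 1845, 1846, 1850, 1851, 1856, 1857, 1861, 1862 → 21.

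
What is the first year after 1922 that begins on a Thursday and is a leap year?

Jan 1 advances by 2 weekdays after a leap year and by 1 after a common year.
1922: Jan 1 is Sunday.
1923: Monday
1924: Tuesday (leap)
1925: Thursday
1926: Friday
1927: Saturday
1928: Sunday (leap)
1929: Tuesday
1930: Wednesday
1931: Thursday
1932: Friday (leap)
1933: Sunday
1934: Monday
1935: Tuesday
1936: Wednesday (leap)
1937: Friday
1938: Saturday
1939: Sunday
1940: Monday (leap)
1941: Wednesday
1942: Thursday
1943: Friday
1944: Saturday (leap)
1945: Monday
1946: Tuesday
1947: Wednesday
1948: Thursday (leap)
1948 begins on a Thursday and is a leap year.

1948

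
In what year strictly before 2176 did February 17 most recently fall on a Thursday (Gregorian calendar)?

From one year to the next, a fixed date's weekday advances by 1, or by 2 when a Feb 29 lies between the two dates.
2176: February 17 is Saturday.
2175: Friday (−1)
2174: Thursday (−1)
February 17 falls on a Thursday in 2174.

2174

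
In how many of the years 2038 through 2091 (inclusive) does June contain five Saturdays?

16

June has 30 days; it has five Saturdays when Saturday falls among the first (month-length − 28) days — i.e. when June 1 is one of Saturday/Friday.
June 1 by year: 2038:Tue 2039:Wed 2040:Fri✓ 2041:Sat✓ 2042:Sun 2043:Mon 2044:Wed 2045:Thu 2046:Fri✓ 2047:Sat✓ 2048:Mon 2049:Tue 2050:Wed 2051:Thu 2052:Sat✓ …(24 more)… 2077:Tue 2078:Wed 2079:Thu 2080:Sat✓ 2081:Sun 2082:Mon 2083:Tue 2084:Thu 2085:Fri✓ 2086:Sat✓ 2087:Sun 2088:Tue 2089:Wed 2090:Thu 2091:Fri✓
Years with five Saturdays: 2040, 2041, 2046, 2047, 2052, 2057, 2058, 2063, 2068, 2069, 2074, 2075, 2080, 2085, 2086, 2091 → 16.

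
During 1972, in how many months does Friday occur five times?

A month of length L has five Fridays iff its first Friday is on day ≤ L−28 (so day 1–3 in a 31-day month, 1–2 in a 30-day month, day 1 in a leap February).
Checking each month of 1972: Jan starts Sat (31d); Feb starts Tue (29d); Mar starts Wed (31d) ✓; Apr starts Sat (30d); May starts Mon (31d); Jun starts Thu (30d) ✓; Jul starts Sat (31d); Aug starts Tue (31d); Sep starts Fri (30d) ✓; Oct starts Sun (31d); Nov starts Wed (30d); Dec starts Fri (31d) ✓.
Five-Friday months: March, June, September, December → 4.

4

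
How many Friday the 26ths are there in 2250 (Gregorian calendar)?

2

Check the 26th of each month of 2250: Jan 26: Sat, Feb 26: Tue, Mar 26: Tue, Apr 26: Fri, May 26: Sun, Jun 26: Wed, Jul 26: Fri, Aug 26: Mon, Sep 26: Thu, Oct 26: Sat, Nov 26: Tue, Dec 26: Thu.
Friday occurs in April, July — 2 months.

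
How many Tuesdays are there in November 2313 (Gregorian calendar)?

November 2313 has 30 days and begins on Saturday.
The first Tuesday is November 4.
Tuesdays fall on 4, 11, 18, 25 — that's 4.

4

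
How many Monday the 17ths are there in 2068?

Check the 17th of each month of 2068: Jan 17: Tue, Feb 17: Fri, Mar 17: Sat, Apr 17: Tue, May 17: Thu, Jun 17: Sun, Jul 17: Tue, Aug 17: Fri, Sep 17: Mon, Oct 17: Wed, Nov 17: Sat, Dec 17: Mon.
Monday occurs in September, December — 2 months.

2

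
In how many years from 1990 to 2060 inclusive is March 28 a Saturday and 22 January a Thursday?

Check each year's weekday for March 28 and 22 January:
  1990: Wed/Mon  1991: Thu/Tue  1992: Sat/Wed  1993: Sun/Fri  1994: Mon/Sat  1995: Tue/Sun  1996: Thu/Mon  1997: Fri/Wed  1998: Sat/Thu ✓  1999: Sun/Fri  2000: Tue/Sat  2001: Wed/Mon  2002: Thu/Tue  2003: Fri/Wed  …(43 more)…  2047: Thu/Tue  2048: Sat/Wed  2049: Sun/Fri  2050: Mon/Sat  2051: Tue/Sun  2052: Thu/Mon  2053: Fri/Wed  2054: Sat/Thu ✓  2055: Sun/Fri  2056: Tue/Sat  2057: Wed/Mon  2058: Thu/Tue  2059: Fri/Wed  2060: Sun/Thu
Both conditions hold in: 1998, 2009, 2015, 2026, 2037, 2043, 2054 — 7.

7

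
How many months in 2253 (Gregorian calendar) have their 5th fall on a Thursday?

Check the 5th of each month of 2253: Jan 5: Wed, Feb 5: Sat, Mar 5: Sat, Apr 5: Tue, May 5: Thu, Jun 5: Sun, Jul 5: Tue, Aug 5: Fri, Sep 5: Mon, Oct 5: Wed, Nov 5: Sat, Dec 5: Mon.
Thursday occurs in May — 1 month.

1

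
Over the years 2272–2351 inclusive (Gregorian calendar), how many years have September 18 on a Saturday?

11

Track September 18's weekday year by year (advancing +1, or +2 across a Feb 29):
  2272: Wed  2273: Thu (+1)  2274: Fri (+1)  2275: Sat (+1) ✓  2276: Mon (+2)
  2277: Tue (+1)  2278: Wed (+1)  2279: Thu (+1)  2280: Sat (+2) ✓  2281: Sun (+1)
  2282: Mon (+1)  2283: Tue (+1)  2284: Thu (+2)  2285: Fri (+1)  … (52 more years) …
  2338: Sun (+1)  2339: Mon (+1)  2340: Wed (+2)  2341: Thu (+1)  2342: Fri (+1)
  2343: Sat (+1) ✓  2344: Mon (+2)  2345: Tue (+1)  2346: Wed (+1)  2347: Thu (+1)
  2348: Sat (+2) ✓  2349: Sun (+1)  2350: Mon (+1)  2351: Tue (+1)
Saturday years: 2275, 2280, 2286, 2297, 2309, 2315, 2320, 2326, 2337, 2343, 2348 — 11 in total.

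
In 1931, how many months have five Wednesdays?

4

A month of length L has five Wednesdays iff its first Wednesday is on day ≤ L−28 (so day 1–3 in a 31-day month, 1–2 in a 30-day month, day 1 in a leap February).
Checking each month of 1931: Jan starts Thu (31d); Feb starts Sun (28d); Mar starts Sun (31d); Apr starts Wed (30d) ✓; May starts Fri (31d); Jun starts Mon (30d); Jul starts Wed (31d) ✓; Aug starts Sat (31d); Sep starts Tue (30d) ✓; Oct starts Thu (31d); Nov starts Sun (30d); Dec starts Tue (31d) ✓.
Five-Wednesday months: April, July, September, December → 4.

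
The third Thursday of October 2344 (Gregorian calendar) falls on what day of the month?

19

October 1, 2344 is a Sunday, so the first Thursday is the 5th.
The third Thursday is 5 + 14 = 19.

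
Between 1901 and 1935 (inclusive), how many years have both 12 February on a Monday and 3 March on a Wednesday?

0

Check each year's weekday for 12 February and 3 March:
  1901: Tue/Sun  1902: Wed/Mon  1903: Thu/Tue  1904: Fri/Thu  1905: Sun/Fri  1906: Mon/Sat  1907: Tue/Sun  1908: Wed/Tue  1909: Fri/Wed  1910: Sat/Thu  1911: Sun/Fri  1912: Mon/Sun  1913: Wed/Mon  1914: Thu/Tue  …(7 more)…  1922: Sun/Fri  1923: Mon/Sat  1924: Tue/Mon  1925: Thu/Tue  1926: Fri/Wed  1927: Sat/Thu  1928: Sun/Sat  1929: Tue/Sun  1930: Wed/Mon  1931: Thu/Tue  1932: Fri/Thu  1933: Sun/Fri  1934: Mon/Sat  1935: Tue/Sun
Both conditions hold in: no year — 0.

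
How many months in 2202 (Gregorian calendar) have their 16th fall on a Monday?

1

Check the 16th of each month of 2202: Jan 16: Sat, Feb 16: Tue, Mar 16: Tue, Apr 16: Fri, May 16: Sun, Jun 16: Wed, Jul 16: Fri, Aug 16: Mon, Sep 16: Thu, Oct 16: Sat, Nov 16: Tue, Dec 16: Thu.
Monday occurs in August — 1 month.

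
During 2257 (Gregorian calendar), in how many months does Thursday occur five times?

5

A month of length L has five Thursdays iff its first Thursday is on day ≤ L−28 (so day 1–3 in a 31-day month, 1–2 in a 30-day month, day 1 in a leap February).
Checking each month of 2257: Jan starts Thu (31d) ✓; Feb starts Sun (28d); Mar starts Sun (31d); Apr starts Wed (30d) ✓; May starts Fri (31d); Jun starts Mon (30d); Jul starts Wed (31d) ✓; Aug starts Sat (31d); Sep starts Tue (30d); Oct starts Thu (31d) ✓; Nov starts Sun (30d); Dec starts Tue (31d) ✓.
Five-Thursday months: January, April, July, October, December → 5.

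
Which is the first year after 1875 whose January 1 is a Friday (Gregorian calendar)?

Jan 1 advances by 2 weekdays after a leap year and by 1 after a common year.
1875: Jan 1 is Friday.
1876: Saturday (leap)
1877: Monday
1878: Tuesday
1879: Wednesday
1880: Thursday (leap)
1881: Saturday
1882: Sunday
1883: Monday
1884: Tuesday (leap)
1885: Thursday
1886: Friday
1886 begins on a Friday

1886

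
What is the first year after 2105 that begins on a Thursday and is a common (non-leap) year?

Jan 1 advances by 2 weekdays after a leap year and by 1 after a common year.
2105: Jan 1 is Thursday.
2106: Friday
2107: Saturday
2108: Sunday (leap)
2109: Tuesday
2110: Wednesday
2111: Thursday
2111 begins on a Thursday and is a common year.

2111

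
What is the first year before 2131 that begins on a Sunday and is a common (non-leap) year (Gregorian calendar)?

2130

Jan 1 advances by 2 weekdays after a leap year and by 1 after a common year.
2131: Jan 1 is Monday.
2130: Sunday
2130 begins on a Sunday and is a common year.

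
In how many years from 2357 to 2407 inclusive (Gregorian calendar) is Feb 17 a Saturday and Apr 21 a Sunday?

2

Check each year's weekday for Feb 17 and Apr 21:
  2357: Sun/Sun  2358: Mon/Mon  2359: Tue/Tue  2360: Wed/Thu  2361: Fri/Fri  2362: Sat/Sat  2363: Sun/Sun  2364: Mon/Tue  2365: Wed/Wed  2366: Thu/Thu  2367: Fri/Fri  2368: Sat/Sun ✓  2369: Mon/Mon  2370: Tue/Tue  …(23 more)…  2394: Thu/Thu  2395: Fri/Fri  2396: Sat/Sun ✓  2397: Mon/Mon  2398: Tue/Tue  2399: Wed/Wed  2400: Thu/Fri  2401: Sat/Sat  2402: Sun/Sun  2403: Mon/Mon  2404: Tue/Wed  2405: Thu/Thu  2406: Fri/Fri  2407: Sat/Sat
Both conditions hold in: 2368, 2396 — 2.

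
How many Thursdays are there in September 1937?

September 1937 has 30 days and begins on Wednesday.
The first Thursday is September 2.
Thursdays fall on 2, 9, 16, 23, 30 — that's 5.

5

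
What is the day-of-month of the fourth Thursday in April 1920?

22

April 1, 1920 is a Thursday, so the first Thursday is the 1st.
The fourth Thursday is 1 + 21 = 22.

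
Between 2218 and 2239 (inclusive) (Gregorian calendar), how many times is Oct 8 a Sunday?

Track Oct 8's weekday year by year (advancing +1, or +2 across a Feb 29):
  2218: Thu  2219: Fri (+1)  2220: Sun (+2) ✓  2221: Mon (+1)  2222: Tue (+1)
  2223: Wed (+1)  2224: Fri (+2)  2225: Sat (+1)  2226: Sun (+1) ✓  2227: Mon (+1)
  2228: Wed (+2)  2229: Thu (+1)  2230: Fri (+1)  2231: Sat (+1)  2232: Mon (+2)
  2233: Tue (+1)  2234: Wed (+1)  2235: Thu (+1)  2236: Sat (+2)  2237: Sun (+1) ✓
  2238: Mon (+1)  2239: Tue (+1)
Sunday years: 2220, 2226, 2237 — 3 in total.

3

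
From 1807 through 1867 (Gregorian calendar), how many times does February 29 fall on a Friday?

Leap years in 1807–1867: 15 of them.
Feb 29 weekday advances by 5 (mod 7) from one leap year to the next four years later (or differs when a century non-leap intervenes).
Leap-day weekdays: 1808:Mon 1812:Sat 1816:Thu 1820:Tue 1824:Sun 1828:Fri✓ 1832:Wed 1836:Mon 1840:Sat 1844:Thu 1848:Tue 1852:Sun 1856:Fri✓ 1860:Wed 1864:Mon
Friday: 1828, 1856 → 2.

2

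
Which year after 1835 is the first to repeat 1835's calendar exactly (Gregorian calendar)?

Two years share a calendar iff Jan 1 falls on the same weekday and both are leap or both are common. 1835: Jan 1 is Thursday, common year.
1836: Jan 1 Friday, leap
1837: Jan 1 Sunday, common
1838: Jan 1 Monday, common
1839: Jan 1 Tuesday, common
1840: Jan 1 Wednesday, leap
1841: Jan 1 Friday, common
1842: Jan 1 Saturday, common
1843: Jan 1 Sunday, common
1844: Jan 1 Monday, leap
1845: Jan 1 Wednesday, common
1846: Jan 1 Thursday, common
1846 matches on both conditions.

1846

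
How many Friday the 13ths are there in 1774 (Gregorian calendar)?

1

Check the 13th of each month of 1774: Jan 13: Thu, Feb 13: Sun, Mar 13: Sun, Apr 13: Wed, May 13: Fri, Jun 13: Mon, Jul 13: Wed, Aug 13: Sat, Sep 13: Tue, Oct 13: Thu, Nov 13: Sun, Dec 13: Tue.
Friday occurs in May — 1 month.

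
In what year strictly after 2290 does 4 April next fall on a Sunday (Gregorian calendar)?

2297

From one year to the next, a fixed date's weekday advances by 1, or by 2 when a Feb 29 lies between the two dates.
2290: April 4 is Friday.
2291: Saturday (+1)
2292: Monday (+2)
2293: Tuesday (+1)
2294: Wednesday (+1)
2295: Thursday (+1)
2296: Saturday (+2)
2297: Sunday (+1)
4 April falls on a Sunday in 2297.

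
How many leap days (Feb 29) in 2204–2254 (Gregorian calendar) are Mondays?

2

Leap years in 2204–2254: 13 of them.
Feb 29 weekday advances by 5 (mod 7) from one leap year to the next four years later (or differs when a century non-leap intervenes).
Leap-day weekdays: 2204:Wed 2208:Mon✓ 2212:Sat 2216:Thu 2220:Tue 2224:Sun 2228:Fri 2232:Wed 2236:Mon✓ 2240:Sat 2244:Thu 2248:Tue 2252:Sun
Monday: 2208, 2236 → 2.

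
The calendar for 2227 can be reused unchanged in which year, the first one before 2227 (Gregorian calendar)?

2221

Two years share a calendar iff Jan 1 falls on the same weekday and both are leap or both are common. 2227: Jan 1 is Monday, common year.
2226: Jan 1 Sunday, common
2225: Jan 1 Saturday, common
2224: Jan 1 Thursday, leap
2223: Jan 1 Wednesday, common
2222: Jan 1 Tuesday, common
2221: Jan 1 Monday, common
2221 matches on both conditions.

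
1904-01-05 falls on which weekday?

Tuesday

January 1, 1904 is a Friday.
January 5 is day 5 of the year, i.e. 4 days after Jan 1.
4 mod 7 = 4, so advance 4 weekdays from Friday: Tuesday.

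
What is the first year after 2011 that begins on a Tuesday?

Jan 1 advances by 2 weekdays after a leap year and by 1 after a common year.
2011: Jan 1 is Saturday.
2012: Sunday (leap)
2013: Tuesday
2013 begins on a Tuesday

2013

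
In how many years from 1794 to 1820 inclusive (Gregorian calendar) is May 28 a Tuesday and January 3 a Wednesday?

1

Check each year's weekday for May 28 and January 3:
  1794: Wed/Fri  1795: Thu/Sat  1796: Sat/Sun  1797: Sun/Tue  1798: Mon/Wed  1799: Tue/Thu  1800: Wed/Fri  1801: Thu/Sat  1802: Fri/Sun  1803: Sat/Mon  1804: Mon/Tue  1805: Tue/Thu  1806: Wed/Fri  1807: Thu/Sat  1808: Sat/Sun  1809: Sun/Tue  1810: Mon/Wed  1811: Tue/Thu  1812: Thu/Fri  1813: Fri/Sun  1814: Sat/Mon  1815: Sun/Tue  1816: Tue/Wed ✓  1817: Wed/Fri  1818: Thu/Sat  1819: Fri/Sun  1820: Sun/Mon
Both conditions hold in: 1816 — 1.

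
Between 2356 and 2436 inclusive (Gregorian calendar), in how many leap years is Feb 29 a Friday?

3

Leap years in 2356–2436: 21 of them.
Feb 29 weekday advances by 5 (mod 7) from one leap year to the next four years later (or differs when a century non-leap intervenes).
Leap-day weekdays: 2356:Wed 2360:Mon 2364:Sat 2368:Thu 2372:Tue 2376:Sun 2380:Fri✓ 2384:Wed 2388:Mon 2392:Sat 2396:Thu 2400:Tue 2404:Sun 2408:Fri✓ 2412:Wed 2416:Mon 2420:Sat 2424:Thu 2428:Tue 2432:Sun 2436:Fri✓
Friday: 2380, 2408, 2436 → 3.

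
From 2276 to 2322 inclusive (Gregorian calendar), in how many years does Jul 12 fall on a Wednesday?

8

Track Jul 12's weekday year by year (advancing +1, or +2 across a Feb 29):
  2276: Wed ✓  2277: Thu (+1)  2278: Fri (+1)  2279: Sat (+1)  2280: Mon (+2)
  2281: Tue (+1)  2282: Wed (+1) ✓  2283: Thu (+1)  2284: Sat (+2)  2285: Sun (+1)
  2286: Mon (+1)  2287: Tue (+1)  2288: Thu (+2)  2289: Fri (+1)  … (19 more years) …
  2309: Mon (+1)  2310: Tue (+1)  2311: Wed (+1) ✓  2312: Fri (+2)  2313: Sat (+1)
  2314: Sun (+1)  2315: Mon (+1)  2316: Wed (+2) ✓  2317: Thu (+1)  2318: Fri (+1)
  2319: Sat (+1)  2320: Mon (+2)  2321: Tue (+1)  2322: Wed (+1) ✓
Wednesday years: 2276, 2282, 2293, 2299, 2305, 2311, 2316, 2322 — 8 in total.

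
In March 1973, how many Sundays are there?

4

March 1973 has 31 days and begins on Thursday.
The first Sunday is March 4.
Sundays fall on 4, 11, 18, 25 — that's 4.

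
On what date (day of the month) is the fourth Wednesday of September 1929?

25

September 1, 1929 is a Sunday, so the first Wednesday is the 4th.
The fourth Wednesday is 4 + 21 = 25.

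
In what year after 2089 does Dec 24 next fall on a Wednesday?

From one year to the next, a fixed date's weekday advances by 1, or by 2 when a Feb 29 lies between the two dates.
2089: December 24 is Saturday.
2090: Sunday (+1)
2091: Monday (+1)
2092: Wednesday (+2)
Dec 24 falls on a Wednesday in 2092.

2092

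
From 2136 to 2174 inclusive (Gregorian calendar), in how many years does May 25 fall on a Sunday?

Track May 25's weekday year by year (advancing +1, or +2 across a Feb 29):
  2136: Fri  2137: Sat (+1)  2138: Sun (+1) ✓  2139: Mon (+1)  2140: Wed (+2)
  2141: Thu (+1)  2142: Fri (+1)  2143: Sat (+1)  2144: Mon (+2)  2145: Tue (+1)
  2146: Wed (+1)  2147: Thu (+1)  2148: Sat (+2)  2149: Sun (+1) ✓  … (11 more years) …
  2161: Mon (+1)  2162: Tue (+1)  2163: Wed (+1)  2164: Fri (+2)  2165: Sat (+1)
  2166: Sun (+1) ✓  2167: Mon (+1)  2168: Wed (+2)  2169: Thu (+1)  2170: Fri (+1)
  2171: Sat (+1)  2172: Mon (+2)  2173: Tue (+1)  2174: Wed (+1)
Sunday years: 2138, 2149, 2155, 2160, 2166 — 5 in total.

5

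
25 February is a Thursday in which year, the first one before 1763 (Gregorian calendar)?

From one year to the next, a fixed date's weekday advances by 1, or by 2 when a Feb 29 lies between the two dates.
1763: February 25 is Friday.
1762: Thursday (−1)
25 February falls on a Thursday in 1762.

1762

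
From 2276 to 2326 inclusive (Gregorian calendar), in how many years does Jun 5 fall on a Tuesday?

Track Jun 5's weekday year by year (advancing +1, or +2 across a Feb 29):
  2276: Mon  2277: Tue (+1) ✓  2278: Wed (+1)  2279: Thu (+1)  2280: Sat (+2)
  2281: Sun (+1)  2282: Mon (+1)  2283: Tue (+1) ✓  2284: Thu (+2)  2285: Fri (+1)
  2286: Sat (+1)  2287: Sun (+1)  2288: Tue (+2) ✓  2289: Wed (+1)  … (23 more years) …
  2313: Thu (+1)  2314: Fri (+1)  2315: Sat (+1)  2316: Mon (+2)  2317: Tue (+1) ✓
  2318: Wed (+1)  2319: Thu (+1)  2320: Sat (+2)  2321: Sun (+1)  2322: Mon (+1)
  2323: Tue (+1) ✓  2324: Thu (+2)  2325: Fri (+1)  2326: Sat (+1)
Tuesday years: 2277, 2283, 2288, 2294, 2300, 2306, 2317, 2323 — 8 in total.

8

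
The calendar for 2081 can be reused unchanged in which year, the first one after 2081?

Two years share a calendar iff Jan 1 falls on the same weekday and both are leap or both are common. 2081: Jan 1 is Wednesday, common year.
2082: Jan 1 Thursday, common
2083: Jan 1 Friday, common
2084: Jan 1 Saturday, leap
2085: Jan 1 Monday, common
2086: Jan 1 Tuesday, common
2087: Jan 1 Wednesday, common
2087 matches on both conditions.

2087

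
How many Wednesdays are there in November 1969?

November 1969 has 30 days and begins on Saturday.
The first Wednesday is November 5.
Wednesdays fall on 5, 12, 19, 26 — that's 4.

4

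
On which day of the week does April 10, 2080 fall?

January 1, 2080 is a Monday.
April 10 is day 101 of the year, i.e. 100 days after Jan 1.
100 mod 7 = 2, so advance 2 weekdays from Monday: Wednesday.

Wednesday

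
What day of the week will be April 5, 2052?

Friday

January 1, 2052 is a Monday.
April 5 is day 96 of the year, i.e. 95 days after Jan 1.
95 mod 7 = 4, so advance 4 weekdays from Monday: Friday.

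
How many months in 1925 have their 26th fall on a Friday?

1

Check the 26th of each month of 1925: Jan 26: Mon, Feb 26: Thu, Mar 26: Thu, Apr 26: Sun, May 26: Tue, Jun 26: Fri, Jul 26: Sun, Aug 26: Wed, Sep 26: Sat, Oct 26: Mon, Nov 26: Thu, Dec 26: Sat.
Friday occurs in June — 1 month.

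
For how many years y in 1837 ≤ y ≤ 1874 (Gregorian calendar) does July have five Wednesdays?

July has 31 days; it has five Wednesdays when Wednesday falls among the first (month-length − 28) days — i.e. when July 1 is one of Wednesday/Tuesday/Monday.
July 1 by year: 1837:Sat 1838:Sun 1839:Mon✓ 1840:Wed✓ 1841:Thu 1842:Fri 1843:Sat 1844:Mon✓ 1845:Tue✓ 1846:Wed✓ 1847:Thu 1848:Sat 1849:Sun 1850:Mon✓ 1851:Tue✓ …(8 more)… 1860:Sun 1861:Mon✓ 1862:Tue✓ 1863:Wed✓ 1864:Fri 1865:Sat 1866:Sun 1867:Mon✓ 1868:Wed✓ 1869:Thu 1870:Fri 1871:Sat 1872:Mon✓ 1873:Tue✓ 1874:Wed✓
Years with five Wednesdays: 1839, 1840, 1844, 1845, 1846, 1850, 1851, 1856, 1857, 1861, 1862, 1863, 1867, 1868, 1872, 1873, 1874 → 17.

17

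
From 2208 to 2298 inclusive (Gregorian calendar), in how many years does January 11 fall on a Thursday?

Track January 11's weekday year by year (advancing +1, or +2 across a Feb 29):
  2208: Mon  2209: Wed (+2)  2210: Thu (+1) ✓  2211: Fri (+1)  2212: Sat (+1)
  2213: Mon (+2)  2214: Tue (+1)  2215: Wed (+1)  2216: Thu (+1) ✓  2217: Sat (+2)
  2218: Sun (+1)  2219: Mon (+1)  2220: Tue (+1)  2221: Thu (+2) ✓  … (63 more years) …
  2285: Sun (+2)  2286: Mon (+1)  2287: Tue (+1)  2288: Wed (+1)  2289: Fri (+2)
  2290: Sat (+1)  2291: Sun (+1)  2292: Mon (+1)  2293: Wed (+2)  2294: Thu (+1) ✓
  2295: Fri (+1)  2296: Sat (+1)  2297: Mon (+2)  2298: Tue (+1)
Thursday years: 2210, 2216, 2221, 2227, 2238, 2244, 2249, 2255, 2266, 2272, 2277, 2283, 2294 — 13 in total.

13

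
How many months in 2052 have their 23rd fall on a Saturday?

2

Check the 23rd of each month of 2052: Jan 23: Tue, Feb 23: Fri, Mar 23: Sat, Apr 23: Tue, May 23: Thu, Jun 23: Sun, Jul 23: Tue, Aug 23: Fri, Sep 23: Mon, Oct 23: Wed, Nov 23: Sat, Dec 23: Mon.
Saturday occurs in March, November — 2 months.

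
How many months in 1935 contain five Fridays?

A month of length L has five Fridays iff its first Friday is on day ≤ L−28 (so day 1–3 in a 31-day month, 1–2 in a 30-day month, day 1 in a leap February).
Checking each month of 1935: Jan starts Tue (31d); Feb starts Fri (28d); Mar starts Fri (31d) ✓; Apr starts Mon (30d); May starts Wed (31d) ✓; Jun starts Sat (30d); Jul starts Mon (31d); Aug starts Thu (31d) ✓; Sep starts Sun (30d); Oct starts Tue (31d); Nov starts Fri (30d) ✓; Dec starts Sun (31d).
Five-Friday months: March, May, August, November → 4.

4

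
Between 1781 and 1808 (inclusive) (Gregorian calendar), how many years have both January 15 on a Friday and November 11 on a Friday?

2

Check each year's weekday for January 15 and November 11:
  1781: Mon/Sun  1782: Tue/Mon  1783: Wed/Tue  1784: Thu/Thu  1785: Sat/Fri  1786: Sun/Sat  1787: Mon/Sun  1788: Tue/Tue  1789: Thu/Wed  1790: Fri/Thu  1791: Sat/Fri  1792: Sun/Sun  1793: Tue/Mon  1794: Wed/Tue  1795: Thu/Wed  1796: Fri/Fri ✓  1797: Sun/Sat  1798: Mon/Sun  1799: Tue/Mon  1800: Wed/Tue  1801: Thu/Wed  1802: Fri/Thu  1803: Sat/Fri  1804: Sun/Sun  1805: Tue/Mon  1806: Wed/Tue  1807: Thu/Wed  1808: Fri/Fri ✓
Both conditions hold in: 1796, 1808 — 2.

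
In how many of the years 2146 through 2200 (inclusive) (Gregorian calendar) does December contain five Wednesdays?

December has 31 days; it has five Wednesdays when Wednesday falls among the first (month-length − 28) days — i.e. when December 1 is one of Wednesday/Tuesday/Monday.
December 1 by year: 2146:Thu 2147:Fri 2148:Sun 2149:Mon✓ 2150:Tue✓ 2151:Wed✓ 2152:Fri 2153:Sat 2154:Sun 2155:Mon✓ 2156:Wed✓ 2157:Thu 2158:Fri 2159:Sat 2160:Mon✓ …(25 more)… 2186:Fri 2187:Sat 2188:Mon✓ 2189:Tue✓ 2190:Wed✓ 2191:Thu 2192:Sat 2193:Sun 2194:Mon✓ 2195:Tue✓ 2196:Thu 2197:Fri 2198:Sat 2199:Sun 2200:Mon✓
Years with five Wednesdays: 2149, 2150, 2151, 2155, 2156, 2160, 2161, 2162, 2166, 2167, 2172, 2173, 2177, 2178, 2179, 2183, 2184, 2188, 2189, 2190, 2194, 2195, 2200 → 23.

23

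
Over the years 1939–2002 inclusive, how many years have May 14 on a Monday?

9

Track May 14's weekday year by year (advancing +1, or +2 across a Feb 29):
  1939: Sun  1940: Tue (+2)  1941: Wed (+1)  1942: Thu (+1)  1943: Fri (+1)
  1944: Sun (+2)  1945: Mon (+1) ✓  1946: Tue (+1)  1947: Wed (+1)  1948: Fri (+2)
  1949: Sat (+1)  1950: Sun (+1)  1951: Mon (+1) ✓  1952: Wed (+2)  … (36 more years) …
  1989: Sun (+1)  1990: Mon (+1) ✓  1991: Tue (+1)  1992: Thu (+2)  1993: Fri (+1)
  1994: Sat (+1)  1995: Sun (+1)  1996: Tue (+2)  1997: Wed (+1)  1998: Thu (+1)
  1999: Fri (+1)  2000: Sun (+2)  2001: Mon (+1) ✓  2002: Tue (+1)
Monday years: 1945, 1951, 1956, 1962, 1973, 1979, 1984, 1990, 2001 — 9 in total.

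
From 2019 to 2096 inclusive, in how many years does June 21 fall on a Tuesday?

Track June 21's weekday year by year (advancing +1, or +2 across a Feb 29):
  2019: Fri  2020: Sun (+2)  2021: Mon (+1)  2022: Tue (+1) ✓  2023: Wed (+1)
  2024: Fri (+2)  2025: Sat (+1)  2026: Sun (+1)  2027: Mon (+1)  2028: Wed (+2)
  2029: Thu (+1)  2030: Fri (+1)  2031: Sat (+1)  2032: Mon (+2)  … (50 more years) …
  2083: Mon (+1)  2084: Wed (+2)  2085: Thu (+1)  2086: Fri (+1)  2087: Sat (+1)
  2088: Mon (+2)  2089: Tue (+1) ✓  2090: Wed (+1)  2091: Thu (+1)  2092: Sat (+2)
  2093: Sun (+1)  2094: Mon (+1)  2095: Tue (+1) ✓  2096: Thu (+2)
Tuesday years: 2022, 2033, 2039, 2044, 2050, 2061, 2067, 2072, 2078, 2089, 2095 — 11 in total.

11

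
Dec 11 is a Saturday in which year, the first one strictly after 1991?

1993

From one year to the next, a fixed date's weekday advances by 1, or by 2 when a Feb 29 lies between the two dates.
1991: December 11 is Wednesday.
1992: Friday (+2)
1993: Saturday (+1)
Dec 11 falls on a Saturday in 1993.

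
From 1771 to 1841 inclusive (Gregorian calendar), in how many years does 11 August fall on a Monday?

Track 11 August's weekday year by year (advancing +1, or +2 across a Feb 29):
  1771: Sun  1772: Tue (+2)  1773: Wed (+1)  1774: Thu (+1)  1775: Fri (+1)
  1776: Sun (+2)  1777: Mon (+1) ✓  1778: Tue (+1)  1779: Wed (+1)  1780: Fri (+2)
  1781: Sat (+1)  1782: Sun (+1)  1783: Mon (+1) ✓  1784: Wed (+2)  … (43 more years) …
  1828: Mon (+2) ✓  1829: Tue (+1)  1830: Wed (+1)  1831: Thu (+1)  1832: Sat (+2)
  1833: Sun (+1)  1834: Mon (+1) ✓  1835: Tue (+1)  1836: Thu (+2)  1837: Fri (+1)
  1838: Sat (+1)  1839: Sun (+1)  1840: Tue (+2)  1841: Wed (+1)
Monday years: 1777, 1783, 1788, 1794, 1800, 1806, 1817, 1823, 1828, 1834 — 10 in total.

10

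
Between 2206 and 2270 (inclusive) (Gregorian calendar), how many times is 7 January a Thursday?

Track 7 January's weekday year by year (advancing +1, or +2 across a Feb 29):
  2206: Tue  2207: Wed (+1)  2208: Thu (+1) ✓  2209: Sat (+2)  2210: Sun (+1)
  2211: Mon (+1)  2212: Tue (+1)  2213: Thu (+2) ✓  2214: Fri (+1)  2215: Sat (+1)
  2216: Sun (+1)  2217: Tue (+2)  2218: Wed (+1)  2219: Thu (+1) ✓  … (37 more years) …
  2257: Wed (+2)  2258: Thu (+1) ✓  2259: Fri (+1)  2260: Sat (+1)  2261: Mon (+2)
  2262: Tue (+1)  2263: Wed (+1)  2264: Thu (+1) ✓  2265: Sat (+2)  2266: Sun (+1)
  2267: Mon (+1)  2268: Tue (+1)  2269: Thu (+2) ✓  2270: Fri (+1)
Thursday years: 2208, 2213, 2219, 2230, 2236, 2241, 2247, 2258, 2264, 2269 — 10 in total.

10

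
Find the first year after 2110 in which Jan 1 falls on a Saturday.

2118

Jan 1 advances by 2 weekdays after a leap year and by 1 after a common year.
2110: Jan 1 is Wednesday.
2111: Thursday
2112: Friday (leap)
2113: Sunday
2114: Monday
2115: Tuesday
2116: Wednesday (leap)
2117: Friday
2118: Saturday
2118 begins on a Saturday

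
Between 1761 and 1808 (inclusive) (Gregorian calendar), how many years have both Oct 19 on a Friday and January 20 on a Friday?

Check each year's weekday for Oct 19 and January 20:
  1761: Mon/Tue  1762: Tue/Wed  1763: Wed/Thu  1764: Fri/Fri ✓  1765: Sat/Sun  1766: Sun/Mon  1767: Mon/Tue  1768: Wed/Wed  1769: Thu/Fri  1770: Fri/Sat  1771: Sat/Sun  1772: Mon/Mon  1773: Tue/Wed  1774: Wed/Thu  …(20 more)…  1795: Mon/Tue  1796: Wed/Wed  1797: Thu/Fri  1798: Fri/Sat  1799: Sat/Sun  1800: Sun/Mon  1801: Mon/Tue  1802: Tue/Wed  1803: Wed/Thu  1804: Fri/Fri ✓  1805: Sat/Sun  1806: Sun/Mon  1807: Mon/Tue  1808: Wed/Wed
Both conditions hold in: 1764, 1792, 1804 — 3.

3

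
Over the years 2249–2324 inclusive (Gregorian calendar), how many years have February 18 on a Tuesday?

11

Track February 18's weekday year by year (advancing +1, or +2 across a Feb 29):
  2249: Sun  2250: Mon (+1)  2251: Tue (+1) ✓  2252: Wed (+1)  2253: Fri (+2)
  2254: Sat (+1)  2255: Sun (+1)  2256: Mon (+1)  2257: Wed (+2)  2258: Thu (+1)
  2259: Fri (+1)  2260: Sat (+1)  2261: Mon (+2)  2262: Tue (+1) ✓  … (48 more years) …
  2311: Sat (+1)  2312: Sun (+1)  2313: Tue (+2) ✓  2314: Wed (+1)  2315: Thu (+1)
  2316: Fri (+1)  2317: Sun (+2)  2318: Mon (+1)  2319: Tue (+1) ✓  2320: Wed (+1)
  2321: Fri (+2)  2322: Sat (+1)  2323: Sun (+1)  2324: Mon (+1)
Tuesday years: 2251, 2262, 2268, 2273, 2279, 2290, 2296, 2302, 2308, 2313, 2319 — 11 in total.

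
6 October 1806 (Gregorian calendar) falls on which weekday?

January 1, 1806 is a Wednesday.
October 6 is day 279 of the year, i.e. 278 days after Jan 1.
278 mod 7 = 5, so advance 5 weekdays from Wednesday: Monday.

Monday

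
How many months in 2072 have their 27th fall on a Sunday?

2

Check the 27th of each month of 2072: Jan 27: Wed, Feb 27: Sat, Mar 27: Sun, Apr 27: Wed, May 27: Fri, Jun 27: Mon, Jul 27: Wed, Aug 27: Sat, Sep 27: Tue, Oct 27: Thu, Nov 27: Sun, Dec 27: Tue.
Sunday occurs in March, November — 2 months.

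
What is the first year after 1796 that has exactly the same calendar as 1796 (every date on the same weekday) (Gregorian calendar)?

Two years share a calendar iff Jan 1 falls on the same weekday and both are leap or both are common. 1796: Jan 1 is Friday, leap year.
1797: Jan 1 Sunday, common
1798: Jan 1 Monday, common
1799: Jan 1 Tuesday, common
1800: Jan 1 Wednesday, common
1801: Jan 1 Thursday, common
1802: Jan 1 Friday, common
1803: Jan 1 Saturday, common
1804: Jan 1 Sunday, leap
1805: Jan 1 Tuesday, common
1806: Jan 1 Wednesday, common
1807: Jan 1 Thursday, common
1808: Jan 1 Friday, leap
1808 matches on both conditions.

1808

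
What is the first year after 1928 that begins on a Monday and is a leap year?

Jan 1 advances by 2 weekdays after a leap year and by 1 after a common year.
1928: Jan 1 is Sunday (leap).
1929: Tuesday
1930: Wednesday
1931: Thursday
1932: Friday (leap)
1933: Sunday
1934: Monday
1935: Tuesday
1936: Wednesday (leap)
1937: Friday
1938: Saturday
1939: Sunday
1940: Monday (leap)
1940 begins on a Monday and is a leap year.

1940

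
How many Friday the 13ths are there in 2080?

2

Check the 13th of each month of 2080: Jan 13: Sat, Feb 13: Tue, Mar 13: Wed, Apr 13: Sat, May 13: Mon, Jun 13: Thu, Jul 13: Sat, Aug 13: Tue, Sep 13: Fri, Oct 13: Sun, Nov 13: Wed, Dec 13: Fri.
Friday occurs in September, December — 2 months.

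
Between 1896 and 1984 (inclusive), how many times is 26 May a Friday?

13

Track 26 May's weekday year by year (advancing +1, or +2 across a Feb 29):
  1896: Tue  1897: Wed (+1)  1898: Thu (+1)  1899: Fri (+1) ✓  1900: Sat (+1)
  1901: Sun (+1)  1902: Mon (+1)  1903: Tue (+1)  1904: Thu (+2)  1905: Fri (+1) ✓
  1906: Sat (+1)  1907: Sun (+1)  1908: Tue (+2)  1909: Wed (+1)  … (61 more years) …
  1971: Wed (+1)  1972: Fri (+2) ✓  1973: Sat (+1)  1974: Sun (+1)  1975: Mon (+1)
  1976: Wed (+2)  1977: Thu (+1)  1978: Fri (+1) ✓  1979: Sat (+1)  1980: Mon (+2)
  1981: Tue (+1)  1982: Wed (+1)  1983: Thu (+1)  1984: Sat (+2)
Friday years: 1899, 1905, 1911, 1916, 1922, 1933, 1939, 1944, 1950, 1961, 1967, 1972, 1978 — 13 in total.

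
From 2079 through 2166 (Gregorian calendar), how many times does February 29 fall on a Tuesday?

3

Leap years in 2079–2166: 21 of them.
Feb 29 weekday advances by 5 (mod 7) from one leap year to the next four years later (or differs when a century non-leap intervenes).
Leap-day weekdays: 2080:Thu 2084:Tue✓ 2088:Sun 2092:Fri 2096:Wed 2104:Fri 2108:Wed 2112:Mon 2116:Sat 2120:Thu 2124:Tue✓ 2128:Sun 2132:Fri 2136:Wed 2140:Mon 2144:Sat 2148:Thu 2152:Tue✓ 2156:Sun 2160:Fri 2164:Wed
Tuesday: 2084, 2124, 2152 → 3.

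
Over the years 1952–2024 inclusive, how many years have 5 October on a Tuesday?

Track 5 October's weekday year by year (advancing +1, or +2 across a Feb 29):
  1952: Sun  1953: Mon (+1)  1954: Tue (+1) ✓  1955: Wed (+1)  1956: Fri (+2)
  1957: Sat (+1)  1958: Sun (+1)  1959: Mon (+1)  1960: Wed (+2)  1961: Thu (+1)
  1962: Fri (+1)  1963: Sat (+1)  1964: Mon (+2)  1965: Tue (+1) ✓  … (45 more years) …
  2011: Wed (+1)  2012: Fri (+2)  2013: Sat (+1)  2014: Sun (+1)  2015: Mon (+1)
  2016: Wed (+2)  2017: Thu (+1)  2018: Fri (+1)  2019: Sat (+1)  2020: Mon (+2)
  2021: Tue (+1) ✓  2022: Wed (+1)  2023: Thu (+1)  2024: Sat (+2)
Tuesday years: 1954, 1965, 1971, 1976, 1982, 1993, 1999, 2004, 2010, 2021 — 10 in total.

10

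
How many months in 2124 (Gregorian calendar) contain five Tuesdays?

A month of length L has five Tuesdays iff its first Tuesday is on day ≤ L−28 (so day 1–3 in a 31-day month, 1–2 in a 30-day month, day 1 in a leap February).
Checking each month of 2124: Jan starts Sat (31d); Feb starts Tue (29d) ✓; Mar starts Wed (31d); Apr starts Sat (30d); May starts Mon (31d) ✓; Jun starts Thu (30d); Jul starts Sat (31d); Aug starts Tue (31d) ✓; Sep starts Fri (30d); Oct starts Sun (31d) ✓; Nov starts Wed (30d); Dec starts Fri (31d).
Five-Tuesday months: February, May, August, October → 4.

4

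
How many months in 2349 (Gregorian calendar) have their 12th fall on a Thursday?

1

Check the 12th of each month of 2349: Jan 12: Wed, Feb 12: Sat, Mar 12: Sat, Apr 12: Tue, May 12: Thu, Jun 12: Sun, Jul 12: Tue, Aug 12: Fri, Sep 12: Mon, Oct 12: Wed, Nov 12: Sat, Dec 12: Mon.
Thursday occurs in May — 1 month.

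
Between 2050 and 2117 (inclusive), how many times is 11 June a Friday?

Track 11 June's weekday year by year (advancing +1, or +2 across a Feb 29):
  2050: Sat  2051: Sun (+1)  2052: Tue (+2)  2053: Wed (+1)  2054: Thu (+1)
  2055: Fri (+1) ✓  2056: Sun (+2)  2057: Mon (+1)  2058: Tue (+1)  2059: Wed (+1)
  2060: Fri (+2) ✓  2061: Sat (+1)  2062: Sun (+1)  2063: Mon (+1)  … (40 more years) …
  2104: Wed (+2)  2105: Thu (+1)  2106: Fri (+1) ✓  2107: Sat (+1)  2108: Mon (+2)
  2109: Tue (+1)  2110: Wed (+1)  2111: Thu (+1)  2112: Sat (+2)  2113: Sun (+1)
  2114: Mon (+1)  2115: Tue (+1)  2116: Thu (+2)  2117: Fri (+1) ✓
Friday years: 2055, 2060, 2066, 2077, 2083, 2088, 2094, 2100, 2106, 2117 — 10 in total.

10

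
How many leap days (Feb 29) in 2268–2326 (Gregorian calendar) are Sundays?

Leap years in 2268–2326: 14 of them.
Feb 29 weekday advances by 5 (mod 7) from one leap year to the next four years later (or differs when a century non-leap intervenes).
Leap-day weekdays: 2268:Sat 2272:Thu 2276:Tue 2280:Sun✓ 2284:Fri 2288:Wed 2292:Mon 2296:Sat 2304:Mon 2308:Sat 2312:Thu 2316:Tue 2320:Sun✓ 2324:Fri
Sunday: 2280, 2320 → 2.

2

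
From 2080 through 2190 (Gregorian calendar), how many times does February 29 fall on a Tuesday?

Leap years in 2080–2190: 27 of them.
Feb 29 weekday advances by 5 (mod 7) from one leap year to the next four years later (or differs when a century non-leap intervenes).
Leap-day weekdays: 2080:Thu 2084:Tue✓ 2088:Sun 2092:Fri 2096:Wed 2104:Fri 2108:Wed 2112:Mon 2116:Sat 2120:Thu 2124:Tue✓ 2128:Sun 2132:Fri 2136:Wed 2140:Mon 2144:Sat 2148:Thu 2152:Tue✓ 2156:Sun 2160:Fri 2164:Wed 2168:Mon 2172:Sat 2176:Thu 2180:Tue✓ 2184:Sun 2188:Fri
Tuesday: 2084, 2124, 2152, 2180 → 4.

4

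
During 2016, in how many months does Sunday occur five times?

4

A month of length L has five Sundays iff its first Sunday is on day ≤ L−28 (so day 1–3 in a 31-day month, 1–2 in a 30-day month, day 1 in a leap February).
Checking each month of 2016: Jan starts Fri (31d) ✓; Feb starts Mon (29d); Mar starts Tue (31d); Apr starts Fri (30d); May starts Sun (31d) ✓; Jun starts Wed (30d); Jul starts Fri (31d) ✓; Aug starts Mon (31d); Sep starts Thu (30d); Oct starts Sat (31d) ✓; Nov starts Tue (30d); Dec starts Thu (31d).
Five-Sunday months: January, May, July, October → 4.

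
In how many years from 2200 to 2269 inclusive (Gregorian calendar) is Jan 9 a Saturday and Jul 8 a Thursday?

Check each year's weekday for Jan 9 and Jul 8:
  2200: Thu/Tue  2201: Fri/Wed  2202: Sat/Thu ✓  2203: Sun/Fri  2204: Mon/Sun  2205: Wed/Mon  2206: Thu/Tue  2207: Fri/Wed  2208: Sat/Fri  2209: Mon/Sat  2210: Tue/Sun  2211: Wed/Mon  2212: Thu/Wed  2213: Sat/Thu ✓  …(42 more)…  2256: Wed/Tue  2257: Fri/Wed  2258: Sat/Thu ✓  2259: Sun/Fri  2260: Mon/Sun  2261: Wed/Mon  2262: Thu/Tue  2263: Fri/Wed  2264: Sat/Fri  2265: Mon/Sat  2266: Tue/Sun  2267: Wed/Mon  2268: Thu/Wed  2269: Sat/Thu ✓
Both conditions hold in: 2202, 2213, 2219, 2230, 2241, 2247, 2258, 2269 — 8.

8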